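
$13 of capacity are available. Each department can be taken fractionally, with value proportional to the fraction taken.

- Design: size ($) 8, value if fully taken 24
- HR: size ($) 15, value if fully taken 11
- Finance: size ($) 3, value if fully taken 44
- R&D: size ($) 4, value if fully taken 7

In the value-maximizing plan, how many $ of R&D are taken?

Best value per unit of size first: Finance 44/3≈14.7, Design 24/8≈3, R&D 7/4≈1.75, HR 11/15≈0.733.
All 3 $ of Finance fit (value 44) — 10 remain.
Take all of Design (8 $, value 24) — 2 $ left.
2 $ left: a 2/4 share of R&D gives 7×2/4 = 3.5.

2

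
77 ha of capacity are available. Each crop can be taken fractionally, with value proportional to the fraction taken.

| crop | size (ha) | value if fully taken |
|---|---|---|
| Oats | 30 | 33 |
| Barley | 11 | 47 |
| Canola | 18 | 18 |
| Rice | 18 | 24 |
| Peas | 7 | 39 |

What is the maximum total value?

Best value per unit of size first: Peas 39/7≈5.57, Barley 47/11≈4.27, Rice 24/18≈1.33, Oats 33/30≈1.1, Canola 18/18≈1.
Take all of Peas (7 ha, value 39) ; 70 ha left.
Take all of Barley (11 ha, value 47) ; 59 ha left.
Rice: take in full, 18 ha for value 24 ; 41 left.
Oats: take in full, 30 ha for value 33 ; 11 left.
Only 11 ha remain; take 11/18 of Canola for value 18×11/18 = 11.
Total value = 154.

154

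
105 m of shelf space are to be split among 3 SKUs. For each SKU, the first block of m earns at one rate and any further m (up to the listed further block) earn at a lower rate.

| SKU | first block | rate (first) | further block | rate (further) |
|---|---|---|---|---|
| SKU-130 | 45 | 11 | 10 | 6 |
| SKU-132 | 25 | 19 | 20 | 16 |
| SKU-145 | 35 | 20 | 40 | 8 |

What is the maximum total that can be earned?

Order all 6 blocks by rate: SKU-145/T1 20 > SKU-132/T1 19 > SKU-132/T2 16 > SKU-130/T1 11 > SKU-145/T2 8 > SKU-130/T2 6.
Fill SKU-145 T1 block (35 at 20) — 70 left.
SKU-132/T1 (19): +25 — 45 left.
SKU-132 T2 at 16: fill all 20 — 25 left.
25 remain; put them into SKU-130 T1 at 11.
Total = 20×35 + 19×25 + 16×20 + 11×25 = 1770.

1770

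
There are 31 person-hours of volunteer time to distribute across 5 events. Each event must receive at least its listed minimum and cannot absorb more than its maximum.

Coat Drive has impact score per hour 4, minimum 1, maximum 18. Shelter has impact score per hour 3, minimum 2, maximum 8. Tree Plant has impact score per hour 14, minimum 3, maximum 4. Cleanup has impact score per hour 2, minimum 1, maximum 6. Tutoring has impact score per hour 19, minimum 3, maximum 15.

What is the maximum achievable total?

Meeting every minimum uses 1+2+3+1+3 = 10 person-hours, leaving 21.
Highest impact score per hour first: Tutoring 19 > Tree Plant 14 > Coat Drive 4 > Shelter 3 > Cleanup 2.
Give Tutoring 12 more to hit its cap of 15 → 9 left.
Tree Plant: +1 to 4 (cap) → 8 left.
Coat Drive: +8 (room for 17) → 9. Pool exhausted.
Total = 4×9 + 3×2 + 14×4 + 2×1 + 19×15 = 385.

385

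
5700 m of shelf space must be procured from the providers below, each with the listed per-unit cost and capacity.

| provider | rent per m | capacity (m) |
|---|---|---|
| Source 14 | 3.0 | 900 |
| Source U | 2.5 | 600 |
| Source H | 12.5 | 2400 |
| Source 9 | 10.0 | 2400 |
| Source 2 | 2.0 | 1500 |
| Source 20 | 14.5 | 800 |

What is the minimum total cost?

Cheapest first:
Take 1500 from Source 2 at 2.0 → need 4200 more.
Source U at 2.5: take all 600 m → 3600 still needed.
Source 14 (3.0): use full 900 → 2700 m to go.
Take 2400 from Source 9 at 10.0 → need 300 more.
Take 300 from Source H at 12.5 to finish.
Source 20: unused.
Cost = 1500×2.0 + 600×2.5 + 900×3.0 + 2400×10.0 + 300×12.5 = 34950.

34950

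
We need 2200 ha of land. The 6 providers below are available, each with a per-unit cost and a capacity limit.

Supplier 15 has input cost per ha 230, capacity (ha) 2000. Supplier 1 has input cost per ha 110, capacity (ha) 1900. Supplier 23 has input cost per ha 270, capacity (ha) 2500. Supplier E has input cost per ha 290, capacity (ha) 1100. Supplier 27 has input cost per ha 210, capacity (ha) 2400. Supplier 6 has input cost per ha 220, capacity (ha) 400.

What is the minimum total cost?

272000

Fill from the cheapest provider first.
Supplier 1 at 110: take all 1900 ha — 300 still needed.
Supplier 27 (210): take the remaining 300 — done.
Supplier 6, Supplier 15, Supplier 23, Supplier E: unused.
Cost = 1900×110 + 300×210 = 272000.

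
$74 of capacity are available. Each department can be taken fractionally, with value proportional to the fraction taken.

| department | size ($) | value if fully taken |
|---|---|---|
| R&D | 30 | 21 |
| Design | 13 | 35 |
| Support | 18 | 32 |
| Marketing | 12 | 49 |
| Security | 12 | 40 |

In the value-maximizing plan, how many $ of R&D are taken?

19

Sort by value density: Marketing 49/12≈4.08, Security 40/12≈3.33, Design 35/13≈2.69, Support 32/18≈1.78, R&D 21/30≈0.7.
Take all of Marketing (12 $, value 49) → 62 $ left.
Security: take in full, 12 $ for value 40 → 50 left.
All 13 $ of Design fit (value 35) → 37 remain.
All 18 $ of Support fit (value 32) → 19 remain.
19 $ left: a 19/30 share of R&D gives 21×19/30 = 13.3.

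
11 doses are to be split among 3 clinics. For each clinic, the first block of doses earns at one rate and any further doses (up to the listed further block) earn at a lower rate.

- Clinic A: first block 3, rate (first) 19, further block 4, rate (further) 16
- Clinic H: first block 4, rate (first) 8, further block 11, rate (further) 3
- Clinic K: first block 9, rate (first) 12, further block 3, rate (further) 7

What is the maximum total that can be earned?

Rank every tier by rate: Clinic A/tier1 19 > Clinic A/tier2 16 > Clinic K/tier1 12 > Clinic H/tier1 8 > Clinic K/tier2 7 > Clinic H/tier2 3.
Fill Clinic A tier1 block (3 at 19) — 8 left.
Clinic A tier2 at 16: fill all 4 — 4 left.
4 remain; put them into Clinic K tier1 at 12.
Total = 19×3 + 16×4 + 12×4 = 169.

169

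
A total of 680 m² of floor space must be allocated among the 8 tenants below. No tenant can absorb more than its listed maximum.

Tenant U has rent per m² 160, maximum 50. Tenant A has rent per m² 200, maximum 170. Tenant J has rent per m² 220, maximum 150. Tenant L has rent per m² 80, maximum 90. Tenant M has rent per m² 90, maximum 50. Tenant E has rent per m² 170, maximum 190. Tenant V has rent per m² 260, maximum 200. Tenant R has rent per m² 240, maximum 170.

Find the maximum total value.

Rank by rent per m²: Tenant V 260 > Tenant R 240 > Tenant J 220 > Tenant A 200 > Tenant E 170 > Tenant U 160 > Tenant M 90 > Tenant L 80.
Tenant V takes 200 to reach its cap of 200 → 480 left.
Tenant R: +170 to 170 (cap) → 310 left.
Tenant J: +150 to 150 (cap) → 160 left.
Only 160 left; Tenant A takes them to reach 160.
Total = 200×160 + 220×150 + 260×200 + 240×170 = 157800.

157800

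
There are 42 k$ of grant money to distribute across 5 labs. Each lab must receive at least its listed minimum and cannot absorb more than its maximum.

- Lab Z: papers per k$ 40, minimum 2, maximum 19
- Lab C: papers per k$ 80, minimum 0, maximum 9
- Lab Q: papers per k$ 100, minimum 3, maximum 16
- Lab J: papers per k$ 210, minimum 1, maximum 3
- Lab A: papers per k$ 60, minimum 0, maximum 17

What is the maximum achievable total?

Meeting every minimum uses 2+0+3+1+0 = 6 k$, leaving 36.
Highest papers per k$ first: Lab J 210 > Lab Q 100 > Lab C 80 > Lab A 60 > Lab Z 40.
Lab J: +2 to 3 (cap) → 34 left.
Lab Q: +13 to 16 (cap) → 21 left.
Give Lab C 9 more to hit its cap of 9 → 12 left.
Only 12 left; Lab A takes them to reach 12.
Total = 40×2 + 80×9 + 100×16 + 210×3 + 60×12 = 3750.

3750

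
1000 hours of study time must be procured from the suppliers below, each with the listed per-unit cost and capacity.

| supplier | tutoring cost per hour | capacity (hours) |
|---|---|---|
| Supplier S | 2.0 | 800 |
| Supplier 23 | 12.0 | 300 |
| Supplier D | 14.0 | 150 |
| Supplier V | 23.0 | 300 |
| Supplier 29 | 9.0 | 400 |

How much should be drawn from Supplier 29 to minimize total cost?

Cheapest first:
Supplier S at 2.0: take all 800 hours → 200 still needed.
Take 200 from Supplier 29 at 9.0 to finish.
Supplier 23, Supplier D, Supplier V: unused.

200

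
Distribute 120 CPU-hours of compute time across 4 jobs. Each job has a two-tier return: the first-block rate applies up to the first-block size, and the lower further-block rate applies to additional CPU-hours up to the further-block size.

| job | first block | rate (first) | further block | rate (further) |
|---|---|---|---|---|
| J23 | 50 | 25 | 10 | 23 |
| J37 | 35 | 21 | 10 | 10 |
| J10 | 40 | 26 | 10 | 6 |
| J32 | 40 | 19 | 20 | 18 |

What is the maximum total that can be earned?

Treat each block as its own option and order by rate: J10/first 26 > J23/first 25 > J23/second 23 > J37/first 21 > J32/first 19 > J32/second 18 > J37/second 10 > J10/second 6.
J10 first at 26: fill all 40 — 80 left.
Fill J23 first block (50 at 25) — 30 left.
J23/second (23): +10 — 20 left.
J37/first: +20 of 35 at 21; pool empty.
Total = 26×40 + 25×50 + 23×10 + 21×20 = 2940.

2940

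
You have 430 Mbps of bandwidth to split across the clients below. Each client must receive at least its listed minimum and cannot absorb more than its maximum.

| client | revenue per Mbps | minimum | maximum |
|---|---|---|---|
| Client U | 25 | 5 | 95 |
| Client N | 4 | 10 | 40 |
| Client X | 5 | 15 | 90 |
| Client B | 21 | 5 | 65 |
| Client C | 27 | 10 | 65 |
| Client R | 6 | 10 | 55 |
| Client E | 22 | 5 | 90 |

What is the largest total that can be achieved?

8095

Meeting every minimum uses 5+10+15+5+10+10+5 = 60 Mbps, leaving 370.
Order the clients by revenue per Mbps: Client C 27 > Client U 25 > Client E 22 > Client B 21 > Client R 6 > Client X 5 > Client N 4.
Client C takes 55 more to reach its cap of 65 → 315 left.
Client U takes 90 more to reach its cap of 95 → 225 left.
Give Client E 85 more to hit its cap of 90 → 140 left.
Client B: +60 to 65 (cap) → 80 left.
Client R takes 45 more to reach its cap of 55 → 35 left.
Only 35 left; Client X takes them to reach 50.
Total = 25×95 + 4×10 + 5×50 + 21×65 + 27×65 + 6×55 + 22×90 = 8095.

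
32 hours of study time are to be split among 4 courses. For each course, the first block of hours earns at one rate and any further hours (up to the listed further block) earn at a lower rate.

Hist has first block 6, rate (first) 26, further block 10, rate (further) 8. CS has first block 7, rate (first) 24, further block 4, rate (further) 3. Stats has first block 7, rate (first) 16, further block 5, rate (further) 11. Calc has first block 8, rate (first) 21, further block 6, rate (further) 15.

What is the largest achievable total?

664

Treat each block as its own option and order by rate: Hist/first 26 > CS/first 24 > Calc/first 21 > Stats/first 16 > Calc/second 15 > Stats/second 11 > Hist/second 8 > CS/second 3.
Hist first at 26: fill all 6 — 26 left.
Fill CS first block (7 at 24) — 19 left.
Fill Calc first block (8 at 21) — 11 left.
Stats first at 16: fill all 7 — 4 left.
4 remain; put them into Calc second at 15.
Total = 26×6 + 24×7 + 21×8 + 16×7 + 15×4 = 664.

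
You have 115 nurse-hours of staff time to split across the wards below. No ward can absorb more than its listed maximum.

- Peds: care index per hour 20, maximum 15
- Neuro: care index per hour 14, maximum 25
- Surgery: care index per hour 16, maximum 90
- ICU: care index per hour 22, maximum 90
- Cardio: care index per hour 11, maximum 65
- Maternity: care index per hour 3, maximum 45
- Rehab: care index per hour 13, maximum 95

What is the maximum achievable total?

2440

Highest care index per hour first: ICU 22 > Peds 20 > Surgery 16 > Neuro 14 > Rehab 13 > Cardio 11 > Maternity 3.
ICU takes 90 to reach its cap of 90 — 25 left.
Peds takes 15 to reach its cap of 15 — 10 left.
Surgery: +10 (room for 90) → 10. Pool exhausted.
Total = 20×15 + 16×10 + 22×90 = 2440.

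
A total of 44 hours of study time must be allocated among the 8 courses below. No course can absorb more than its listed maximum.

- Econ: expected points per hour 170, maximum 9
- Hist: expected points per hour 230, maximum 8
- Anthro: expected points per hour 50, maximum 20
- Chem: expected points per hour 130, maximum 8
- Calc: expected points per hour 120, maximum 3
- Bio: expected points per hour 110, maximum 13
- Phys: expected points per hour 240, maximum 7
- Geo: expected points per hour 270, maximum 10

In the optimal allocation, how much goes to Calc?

2

Order the courses by expected points per hour: Geo 270 > Phys 240 > Hist 230 > Econ 170 > Chem 130 > Calc 120 > Bio 110 > Anthro 50.
Give Geo 10 to hit its cap of 10 → 34 left.
Phys takes 7 to reach its cap of 7 → 27 left.
Hist: +8 to 8 (cap) → 19 left.
Econ: +9 to 9 (cap) → 10 left.
Chem takes 8 to reach its cap of 8 → 2 left.
Calc: +2 (room for 3) → 2. Pool exhausted.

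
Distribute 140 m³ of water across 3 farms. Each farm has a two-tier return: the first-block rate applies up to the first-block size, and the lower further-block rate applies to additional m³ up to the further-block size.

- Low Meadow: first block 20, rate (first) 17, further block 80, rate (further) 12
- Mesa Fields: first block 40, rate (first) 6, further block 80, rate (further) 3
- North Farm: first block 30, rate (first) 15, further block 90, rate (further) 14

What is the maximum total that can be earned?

Rank every tier by rate: Low Meadow/T1 17 > North Farm/T1 15 > North Farm/T2 14 > Low Meadow/T2 12 > Mesa Fields/T1 6 > Mesa Fields/T2 3.
Low Meadow/T1 (17): +20 ; 120 left.
Fill North Farm T1 block (30 at 15) ; 90 left.
North Farm/T2 (14): +90 ; 0 left.
Total = 17×20 + 15×30 + 14×90 = 2050.

2050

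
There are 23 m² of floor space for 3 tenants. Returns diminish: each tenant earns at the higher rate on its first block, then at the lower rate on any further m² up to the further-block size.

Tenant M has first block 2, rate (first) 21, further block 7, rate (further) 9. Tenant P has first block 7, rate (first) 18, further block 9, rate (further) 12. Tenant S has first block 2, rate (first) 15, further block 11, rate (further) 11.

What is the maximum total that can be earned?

Rank every tier by rate: Tenant M/T1 21 > Tenant P/T1 18 > Tenant S/T1 15 > Tenant P/T2 12 > Tenant S/T2 11 > Tenant M/T2 9.
Tenant M/T1 (21): +2 ; 21 left.
Tenant P/T1 (18): +7 ; 14 left.
Tenant S/T1 (15): +2 ; 12 left.
Tenant P T2 at 12: fill all 9 ; 3 left.
Tenant S T2 at 11: only 3 left, fill 3.
Total = 21×2 + 18×7 + 15×2 + 12×9 + 11×3 = 339.

339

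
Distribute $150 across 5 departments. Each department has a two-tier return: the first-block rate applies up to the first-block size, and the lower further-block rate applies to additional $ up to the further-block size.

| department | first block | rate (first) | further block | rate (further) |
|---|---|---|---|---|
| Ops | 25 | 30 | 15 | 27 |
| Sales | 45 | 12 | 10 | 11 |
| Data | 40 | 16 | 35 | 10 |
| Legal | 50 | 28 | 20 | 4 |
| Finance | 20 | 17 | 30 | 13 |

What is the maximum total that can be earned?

3535

Order all 10 blocks by rate: Ops/first 30 > Legal/first 28 > Ops/second 27 > Finance/first 17 > Data/first 16 > Finance/second 13 > Sales/first 12 > Sales/second 11 > Data/second 10 > Legal/second 4.
Ops/first (30): +25 → 125 left.
Legal/first (28): +50 → 75 left.
Ops/second (27): +15 → 60 left.
Fill Finance first block (20 at 17) → 40 left.
Fill Data first block (40 at 16) → 0 left.
Total = 30×25 + 28×50 + 27×15 + 17×20 + 16×40 = 3535.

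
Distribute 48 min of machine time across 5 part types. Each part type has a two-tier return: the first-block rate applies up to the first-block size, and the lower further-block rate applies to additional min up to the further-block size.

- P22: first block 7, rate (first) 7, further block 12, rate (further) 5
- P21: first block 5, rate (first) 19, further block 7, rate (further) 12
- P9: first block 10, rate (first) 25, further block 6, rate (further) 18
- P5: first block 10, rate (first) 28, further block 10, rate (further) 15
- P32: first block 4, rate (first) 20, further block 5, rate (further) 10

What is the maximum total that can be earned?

999

Treat each block as its own option and order by rate: P5/first 28 > P9/first 25 > P32/first 20 > P21/first 19 > P9/second 18 > P5/second 15 > P21/second 12 > P32/second 10 > P22/first 7 > P22/second 5.
P5 first at 28: fill all 10 ; 38 left.
Fill P9 first block (10 at 25) ; 28 left.
Fill P32 first block (4 at 20) ; 24 left.
Fill P21 first block (5 at 19) ; 19 left.
P9/second (18): +6 ; 13 left.
P5 second at 15: fill all 10 ; 3 left.
P21/second: +3 of 7 at 12; pool empty.
Total = 28×10 + 25×10 + 20×4 + 19×5 + 18×6 + 15×10 + 12×3 = 999.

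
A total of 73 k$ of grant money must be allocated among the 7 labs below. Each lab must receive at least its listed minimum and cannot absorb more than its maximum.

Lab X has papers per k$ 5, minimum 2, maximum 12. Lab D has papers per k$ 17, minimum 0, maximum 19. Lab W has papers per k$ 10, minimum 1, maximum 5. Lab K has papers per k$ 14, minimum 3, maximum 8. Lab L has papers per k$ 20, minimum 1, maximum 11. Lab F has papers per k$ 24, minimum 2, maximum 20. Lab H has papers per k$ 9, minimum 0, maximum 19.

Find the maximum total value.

1267

Meeting every minimum uses 2+0+1+3+1+2+0 = 9 k$, leaving 64.
Highest papers per k$ first: Lab F 24 > Lab L 20 > Lab D 17 > Lab K 14 > Lab W 10 > Lab H 9 > Lab X 5.
Give Lab F 18 more to hit its cap of 20 → 46 left.
Give Lab L 10 more to hit its cap of 11 → 36 left.
Lab D takes 19 more to reach its cap of 19 → 17 left.
Lab K takes 5 more to reach its cap of 8 → 12 left.
Give Lab W 4 more to hit its cap of 5 → 8 left.
Lab H: +8 (room for 19) → 8. Pool exhausted.
Total = 5×2 + 17×19 + 10×5 + 14×8 + 20×11 + 24×20 + 9×8 = 1267.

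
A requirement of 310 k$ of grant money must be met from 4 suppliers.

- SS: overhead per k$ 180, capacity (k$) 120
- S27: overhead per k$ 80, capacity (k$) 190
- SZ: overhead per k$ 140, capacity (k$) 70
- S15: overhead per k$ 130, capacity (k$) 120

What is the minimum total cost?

30800

Cheapest first:
S27 at 80: take all 190 k$ → 120 still needed.
S15 (130): use full 120 → 0 k$ to go.
SZ, SS: unused.
Cost = 190×80 + 120×130 = 30800.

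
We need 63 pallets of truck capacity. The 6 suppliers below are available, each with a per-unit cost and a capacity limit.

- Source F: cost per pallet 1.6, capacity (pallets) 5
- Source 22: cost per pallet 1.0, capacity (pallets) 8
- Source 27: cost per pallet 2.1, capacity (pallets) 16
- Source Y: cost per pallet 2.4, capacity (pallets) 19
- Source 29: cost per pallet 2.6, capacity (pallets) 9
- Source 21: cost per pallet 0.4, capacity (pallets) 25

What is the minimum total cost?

81.2

Use suppliers in increasing cost order.
Take 25 from Source 21 at 0.4 — need 38 more.
Source 22 (1.0): use full 8 — 30 pallets to go.
Source F at 1.6: take all 5 pallets — 25 still needed.
Source 27 at 2.1: take all 16 pallets — 9 still needed.
Source Y (2.4): take the remaining 9 — done.
Source 29: unused.
Cost = 25×0.4 + 8×1.0 + 5×1.6 + 16×2.1 + 9×2.4 = 81.2.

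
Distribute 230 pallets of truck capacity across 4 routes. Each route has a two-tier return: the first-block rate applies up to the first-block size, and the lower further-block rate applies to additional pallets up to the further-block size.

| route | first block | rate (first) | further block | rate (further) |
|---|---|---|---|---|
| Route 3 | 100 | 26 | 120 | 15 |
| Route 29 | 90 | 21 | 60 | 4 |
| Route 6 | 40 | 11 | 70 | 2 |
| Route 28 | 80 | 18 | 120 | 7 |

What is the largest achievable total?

5210

Rank every tier by rate: Route 3/tier1 26 > Route 29/tier1 21 > Route 28/tier1 18 > Route 3/tier2 15 > Route 6/tier1 11 > Route 28/tier2 7 > Route 29/tier2 4 > Route 6/tier2 2.
Route 3 tier1 at 26: fill all 100 — 130 left.
Fill Route 29 tier1 block (90 at 21) — 40 left.
40 remain; put them into Route 28 tier1 at 18.
Total = 26×100 + 21×90 + 18×40 = 5210.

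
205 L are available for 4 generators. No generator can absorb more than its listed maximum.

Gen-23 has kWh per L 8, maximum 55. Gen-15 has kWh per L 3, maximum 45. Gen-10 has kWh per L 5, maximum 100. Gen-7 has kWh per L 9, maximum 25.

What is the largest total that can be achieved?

Highest kWh per L first: Gen-7 9 > Gen-23 8 > Gen-10 5 > Gen-15 3.
Gen-7: +25 to 25 (cap) → 180 left.
Give Gen-23 55 to hit its cap of 55 → 125 left.
Gen-10: +100 to 100 (cap) → 25 left.
Gen-15 has room for 45 but only 25 remain, so it gets 25.
Total = 8×55 + 3×25 + 5×100 + 9×25 = 1240.

1240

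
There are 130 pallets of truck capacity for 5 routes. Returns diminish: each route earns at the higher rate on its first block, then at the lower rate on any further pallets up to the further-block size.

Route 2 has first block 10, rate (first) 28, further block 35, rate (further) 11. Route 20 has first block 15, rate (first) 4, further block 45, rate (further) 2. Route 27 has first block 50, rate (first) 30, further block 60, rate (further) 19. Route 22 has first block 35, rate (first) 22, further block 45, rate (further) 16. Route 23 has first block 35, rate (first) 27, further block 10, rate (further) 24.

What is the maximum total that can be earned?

Order all 10 blocks by rate: Route 27/first 30 > Route 2/first 28 > Route 23/first 27 > Route 23/second 24 > Route 22/first 22 > Route 27/second 19 > Route 22/second 16 > Route 2/second 11 > Route 20/first 4 > Route 20/second 2.
Fill Route 27 first block (50 at 30) — 80 left.
Route 2/first (28): +10 — 70 left.
Route 23 first at 27: fill all 35 — 35 left.
Route 23/second (24): +10 — 25 left.
25 remain; put them into Route 22 first at 22.
Total = 30×50 + 28×10 + 27×35 + 24×10 + 22×25 = 3515.

3515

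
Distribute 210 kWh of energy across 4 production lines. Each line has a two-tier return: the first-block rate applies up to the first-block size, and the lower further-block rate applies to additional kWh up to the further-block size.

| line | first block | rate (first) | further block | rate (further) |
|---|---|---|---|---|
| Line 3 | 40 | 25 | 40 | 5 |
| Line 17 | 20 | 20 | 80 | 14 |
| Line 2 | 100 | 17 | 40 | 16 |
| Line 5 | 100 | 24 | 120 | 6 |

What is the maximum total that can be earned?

4650

Rank every tier by rate: Line 3/first 25 > Line 5/first 24 > Line 17/first 20 > Line 2/first 17 > Line 2/second 16 > Line 17/second 14 > Line 5/second 6 > Line 3/second 5.
Line 3 first at 25: fill all 40 ; 170 left.
Line 5 first at 24: fill all 100 ; 70 left.
Line 17 first at 20: fill all 20 ; 50 left.
Line 2 first at 17: only 50 left, fill 50.
Total = 25×40 + 24×100 + 20×20 + 17×50 = 4650.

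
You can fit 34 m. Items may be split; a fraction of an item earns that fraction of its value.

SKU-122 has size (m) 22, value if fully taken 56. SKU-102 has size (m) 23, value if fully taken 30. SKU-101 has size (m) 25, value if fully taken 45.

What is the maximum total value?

Best value per unit of size first: SKU-122 56/22≈2.55, SKU-101 45/25≈1.8, SKU-102 30/23≈1.3.
All 22 m of SKU-122 fit (value 56) — 12 remain.
12 m left: a 12/25 share of SKU-101 gives 45×12/25 = 21.6.
Total value = 77.6.

77.6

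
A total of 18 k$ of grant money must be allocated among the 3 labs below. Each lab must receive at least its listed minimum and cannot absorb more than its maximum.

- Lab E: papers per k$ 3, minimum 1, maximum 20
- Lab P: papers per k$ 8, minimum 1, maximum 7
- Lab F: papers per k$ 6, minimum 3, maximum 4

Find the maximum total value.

Meeting every minimum uses 1+1+3 = 5 k$, leaving 13.
Highest papers per k$ first: Lab P 8 > Lab F 6 > Lab E 3.
Lab P: +6 to 7 (cap) ; 7 left.
Lab F: +1 to 4 (cap) ; 6 left.
Only 6 left; Lab E takes them to reach 7.
Total = 3×7 + 8×7 + 6×4 = 101.

101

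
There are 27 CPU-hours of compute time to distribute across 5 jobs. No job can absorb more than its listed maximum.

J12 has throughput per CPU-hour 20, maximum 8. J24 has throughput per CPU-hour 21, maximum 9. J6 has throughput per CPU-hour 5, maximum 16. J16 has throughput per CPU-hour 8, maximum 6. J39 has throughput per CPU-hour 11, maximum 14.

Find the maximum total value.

Rank by throughput per CPU-hour: J24 21 > J12 20 > J39 11 > J16 8 > J6 5.
J24 takes 9 to reach its cap of 9 ; 18 left.
J12: +8 to 8 (cap) ; 10 left.
J39: +10 (room for 14) → 10. Pool exhausted.
Total = 20×8 + 21×9 + 11×10 = 459.

459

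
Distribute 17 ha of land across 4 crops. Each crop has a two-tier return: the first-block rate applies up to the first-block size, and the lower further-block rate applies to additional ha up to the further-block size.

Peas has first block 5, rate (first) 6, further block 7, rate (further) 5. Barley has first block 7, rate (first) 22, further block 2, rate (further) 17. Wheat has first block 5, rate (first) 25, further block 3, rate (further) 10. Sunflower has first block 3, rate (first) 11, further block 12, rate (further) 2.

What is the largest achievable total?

346

Rank every tier by rate: Wheat/tier1 25 > Barley/tier1 22 > Barley/tier2 17 > Sunflower/tier1 11 > Wheat/tier2 10 > Peas/tier1 6 > Peas/tier2 5 > Sunflower/tier2 2.
Wheat tier1 at 25: fill all 5 — 12 left.
Barley tier1 at 22: fill all 7 — 5 left.
Fill Barley tier2 block (2 at 17) — 3 left.
Fill Sunflower tier1 block (3 at 11) — 0 left.
Total = 25×5 + 22×7 + 17×2 + 11×3 = 346.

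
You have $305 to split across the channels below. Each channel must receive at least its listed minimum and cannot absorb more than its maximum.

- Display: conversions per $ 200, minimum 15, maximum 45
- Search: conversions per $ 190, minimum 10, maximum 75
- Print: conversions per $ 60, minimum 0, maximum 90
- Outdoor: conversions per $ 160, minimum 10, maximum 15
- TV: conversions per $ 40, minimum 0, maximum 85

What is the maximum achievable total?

Meeting every minimum uses 15+10+0+10+0 = 35 $, leaving 270.
Rank by conversions per $: Display 200 > Search 190 > Outdoor 160 > Print 60 > TV 40.
Give Display 30 more to hit its cap of 45 → 240 left.
Give Search 65 more to hit its cap of 75 → 175 left.
Outdoor: +5 to 15 (cap) → 170 left.
Print takes 90 more to reach its cap of 90 → 80 left.
Only 80 left; TV takes them to reach 80.
Total = 200×45 + 190×75 + 60×90 + 160×15 + 40×80 = 34250.

34250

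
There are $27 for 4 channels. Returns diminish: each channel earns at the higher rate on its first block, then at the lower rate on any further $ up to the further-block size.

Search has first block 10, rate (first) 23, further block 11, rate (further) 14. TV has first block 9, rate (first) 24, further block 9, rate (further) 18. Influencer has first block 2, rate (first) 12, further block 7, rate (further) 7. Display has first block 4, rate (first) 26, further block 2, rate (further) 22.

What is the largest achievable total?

Rank every tier by rate: Display/first 26 > TV/first 24 > Search/first 23 > Display/second 22 > TV/second 18 > Search/second 14 > Influencer/first 12 > Influencer/second 7.
Fill Display first block (4 at 26) → 23 left.
Fill TV first block (9 at 24) → 14 left.
Search/first (23): +10 → 4 left.
Display/second (22): +2 → 2 left.
2 remain; put them into TV second at 18.
Total = 26×4 + 24×9 + 23×10 + 22×2 + 18×2 = 630.

630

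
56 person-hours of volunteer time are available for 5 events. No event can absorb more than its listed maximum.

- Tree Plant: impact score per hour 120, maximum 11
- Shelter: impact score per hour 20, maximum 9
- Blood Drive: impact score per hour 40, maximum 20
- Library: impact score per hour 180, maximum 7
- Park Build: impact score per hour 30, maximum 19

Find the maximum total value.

Highest impact score per hour first: Library 180 > Tree Plant 120 > Blood Drive 40 > Park Build 30 > Shelter 20.
Library: +7 to 7 (cap) — 49 left.
Tree Plant: +11 to 11 (cap) — 38 left.
Blood Drive takes 20 to reach its cap of 20 — 18 left.
Park Build has room for 19 but only 18 remain, so it gets 18.
Total = 120×11 + 40×20 + 180×7 + 30×18 = 3920.

3920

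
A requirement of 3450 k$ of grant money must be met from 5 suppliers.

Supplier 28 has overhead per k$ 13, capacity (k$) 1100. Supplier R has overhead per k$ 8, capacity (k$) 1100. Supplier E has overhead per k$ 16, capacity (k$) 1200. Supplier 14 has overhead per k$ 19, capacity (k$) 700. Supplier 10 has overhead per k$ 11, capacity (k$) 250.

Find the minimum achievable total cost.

41850

Use suppliers in increasing cost order.
Take 1100 from Supplier R at 8 ; need 2350 more.
Supplier 10 (11): use full 250 ; 2100 k$ to go.
Supplier 28 (13): use full 1100 ; 1000 k$ to go.
Supplier E at 16: take 1000 of its 1200 ; requirement met.
Supplier 14: unused.
Cost = 1100×8 + 250×11 + 1100×13 + 1000×16 = 41850.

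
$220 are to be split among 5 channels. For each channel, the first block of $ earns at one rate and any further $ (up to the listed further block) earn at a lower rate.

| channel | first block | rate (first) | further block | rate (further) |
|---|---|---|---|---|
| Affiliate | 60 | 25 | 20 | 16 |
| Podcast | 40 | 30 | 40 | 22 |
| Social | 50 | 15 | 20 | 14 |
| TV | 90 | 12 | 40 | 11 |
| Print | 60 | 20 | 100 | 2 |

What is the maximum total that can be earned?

5100

Treat each block as its own option and order by rate: Podcast/T1 30 > Affiliate/T1 25 > Podcast/T2 22 > Print/T1 20 > Affiliate/T2 16 > Social/T1 15 > Social/T2 14 > TV/T1 12 > TV/T2 11 > Print/T2 2.
Fill Podcast T1 block (40 at 30) ; 180 left.
Fill Affiliate T1 block (60 at 25) ; 120 left.
Fill Podcast T2 block (40 at 22) ; 80 left.
Print T1 at 20: fill all 60 ; 20 left.
Affiliate/T2 (16): +20 ; 0 left.
Total = 30×40 + 25×60 + 22×40 + 20×60 + 16×20 = 5100.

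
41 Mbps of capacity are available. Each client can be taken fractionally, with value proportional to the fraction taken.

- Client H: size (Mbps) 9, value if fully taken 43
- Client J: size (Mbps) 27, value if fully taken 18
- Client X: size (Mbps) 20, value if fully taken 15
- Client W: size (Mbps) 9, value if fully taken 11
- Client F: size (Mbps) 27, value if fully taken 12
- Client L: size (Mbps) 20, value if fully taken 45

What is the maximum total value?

101.25

Best value per unit of size first: Client H 43/9≈4.78, Client L 45/20≈2.25, Client W 11/9≈1.22, Client X 15/20≈0.75, Client J 18/27≈0.667, Client F 12/27≈0.444.
All 9 Mbps of Client H fit (value 43) — 32 remain.
Client L: take in full, 20 Mbps for value 45 — 12 left.
All 9 Mbps of Client W fit (value 11) — 3 remain.
3 Mbps left: a 3/20 share of Client X gives 15×3/20 = 2.25.
Total value = 101.25.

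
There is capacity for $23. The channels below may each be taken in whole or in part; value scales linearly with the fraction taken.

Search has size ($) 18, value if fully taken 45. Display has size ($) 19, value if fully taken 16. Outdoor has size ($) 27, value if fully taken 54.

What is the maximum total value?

Rank by value-to-size ratio: Search 45/18≈2.5, Outdoor 54/27≈2, Display 16/19≈0.842.
Search: take in full, 18 $ for value 45 ; 5 left.
5 $ left: a 5/27 share of Outdoor gives 54×5/27 = 10.
Total value = 55.

55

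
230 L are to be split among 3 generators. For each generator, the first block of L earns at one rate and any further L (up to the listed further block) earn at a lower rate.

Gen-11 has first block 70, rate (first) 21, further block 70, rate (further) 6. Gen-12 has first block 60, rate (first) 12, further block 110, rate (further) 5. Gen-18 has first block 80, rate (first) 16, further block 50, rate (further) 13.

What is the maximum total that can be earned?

3760

Treat each block as its own option and order by rate: Gen-11/T1 21 > Gen-18/T1 16 > Gen-18/T2 13 > Gen-12/T1 12 > Gen-11/T2 6 > Gen-12/T2 5.
Gen-11 T1 at 21: fill all 70 → 160 left.
Gen-18/T1 (16): +80 → 80 left.
Gen-18 T2 at 13: fill all 50 → 30 left.
Gen-12 T1 at 12: only 30 left, fill 30.
Total = 21×70 + 16×80 + 13×50 + 12×30 = 3760.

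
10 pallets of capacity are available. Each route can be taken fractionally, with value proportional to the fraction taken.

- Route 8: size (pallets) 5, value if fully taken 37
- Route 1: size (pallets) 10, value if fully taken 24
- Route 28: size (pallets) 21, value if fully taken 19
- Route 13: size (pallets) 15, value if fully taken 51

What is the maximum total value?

Rank by value-to-size ratio: Route 8 37/5≈7.4, Route 13 51/15≈3.4, Route 1 24/10≈2.4, Route 28 19/21≈0.905.
Take all of Route 8 (5 pallets, value 37) → 5 pallets left.
Fill the last 5 pallets with part of Route 13: 5/15 of it earns 17.
Total value = 54.

54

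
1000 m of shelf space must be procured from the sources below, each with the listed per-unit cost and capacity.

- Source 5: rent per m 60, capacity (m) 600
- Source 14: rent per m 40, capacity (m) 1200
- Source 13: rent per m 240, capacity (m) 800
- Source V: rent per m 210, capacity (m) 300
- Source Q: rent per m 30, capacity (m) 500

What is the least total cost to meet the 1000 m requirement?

Cheapest first:
Source Q (30): use full 500 → 500 m to go.
Source 14 at 40: take 500 of its 1200 → requirement met.
Source 5, Source V, Source 13: unused.
Cost = 500×30 + 500×40 = 35000.

35000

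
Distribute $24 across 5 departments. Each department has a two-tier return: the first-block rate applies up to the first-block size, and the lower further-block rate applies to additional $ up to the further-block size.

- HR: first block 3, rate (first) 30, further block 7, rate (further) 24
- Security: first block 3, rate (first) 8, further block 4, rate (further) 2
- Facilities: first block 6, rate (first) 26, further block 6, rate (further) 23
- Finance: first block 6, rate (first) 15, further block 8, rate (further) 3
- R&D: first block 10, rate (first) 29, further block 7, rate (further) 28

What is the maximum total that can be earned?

Treat each block as its own option and order by rate: HR/tier1 30 > R&D/tier1 29 > R&D/tier2 28 > Facilities/tier1 26 > HR/tier2 24 > Facilities/tier2 23 > Finance/tier1 15 > Security/tier1 8 > Finance/tier2 3 > Security/tier2 2.
Fill HR tier1 block (3 at 30) → 21 left.
Fill R&D tier1 block (10 at 29) → 11 left.
R&D/tier2 (28): +7 → 4 left.
4 remain; put them into Facilities tier1 at 26.
Total = 30×3 + 29×10 + 28×7 + 26×4 = 680.

680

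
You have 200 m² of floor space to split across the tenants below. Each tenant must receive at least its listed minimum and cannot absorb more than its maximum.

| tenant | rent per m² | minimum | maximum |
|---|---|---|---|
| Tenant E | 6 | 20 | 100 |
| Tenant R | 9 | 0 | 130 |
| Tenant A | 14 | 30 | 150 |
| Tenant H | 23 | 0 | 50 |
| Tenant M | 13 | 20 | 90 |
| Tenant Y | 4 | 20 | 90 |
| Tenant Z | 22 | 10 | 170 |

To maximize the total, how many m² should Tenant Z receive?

60

Meeting every minimum uses 20+0+30+0+20+20+10 = 100 m², leaving 100.
Rank by rent per m²: Tenant H 23 > Tenant Z 22 > Tenant A 14 > Tenant M 13 > Tenant R 9 > Tenant E 6 > Tenant Y 4.
Tenant H takes 50 more to reach its cap of 50 — 50 left.
Only 50 left; Tenant Z takes them to reach 60.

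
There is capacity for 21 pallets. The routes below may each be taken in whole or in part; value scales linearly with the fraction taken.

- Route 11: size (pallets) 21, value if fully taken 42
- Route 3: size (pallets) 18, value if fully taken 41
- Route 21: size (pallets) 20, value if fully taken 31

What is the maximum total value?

47

Best value per unit of size first: Route 3 41/18≈2.28, Route 11 42/21≈2, Route 21 31/20≈1.55.
Take all of Route 3 (18 pallets, value 41) — 3 pallets left.
Fill the last 3 pallets with part of Route 11: 3/21 of it earns 6.
Total value = 47.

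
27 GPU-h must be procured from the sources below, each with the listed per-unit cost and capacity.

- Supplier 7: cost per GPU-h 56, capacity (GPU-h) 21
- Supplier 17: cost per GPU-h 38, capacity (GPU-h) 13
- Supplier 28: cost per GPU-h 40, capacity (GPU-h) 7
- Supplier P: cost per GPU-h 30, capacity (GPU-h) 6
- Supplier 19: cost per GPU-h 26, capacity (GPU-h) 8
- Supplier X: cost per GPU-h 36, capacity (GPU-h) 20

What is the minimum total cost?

856

Fill from the cheapest source first.
Supplier 19 (26): use full 8 → 19 GPU-h to go.
Supplier P (30): use full 6 → 13 GPU-h to go.
Supplier X at 36: take 13 of its 20 → requirement met.
Supplier 17, Supplier 28, Supplier 7: unused.
Cost = 8×26 + 6×30 + 13×36 = 856.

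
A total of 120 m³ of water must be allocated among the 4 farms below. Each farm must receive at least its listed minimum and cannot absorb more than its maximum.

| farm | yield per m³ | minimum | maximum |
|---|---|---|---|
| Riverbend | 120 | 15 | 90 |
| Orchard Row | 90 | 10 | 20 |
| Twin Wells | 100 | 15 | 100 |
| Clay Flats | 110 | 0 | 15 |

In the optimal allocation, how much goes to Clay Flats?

5

Meeting every minimum uses 15+10+15+0 = 40 m³, leaving 80.
Highest yield per m³ first: Riverbend 120 > Clay Flats 110 > Twin Wells 100 > Orchard Row 90.
Riverbend takes 75 more to reach its cap of 90 ; 5 left.
Only 5 left; Clay Flats takes them to reach 5.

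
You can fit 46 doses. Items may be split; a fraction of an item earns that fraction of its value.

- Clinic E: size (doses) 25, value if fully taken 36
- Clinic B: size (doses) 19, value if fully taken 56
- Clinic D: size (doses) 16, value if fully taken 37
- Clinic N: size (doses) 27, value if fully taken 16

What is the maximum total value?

Sort by value density: Clinic B 56/19≈2.95, Clinic D 37/16≈2.31, Clinic E 36/25≈1.44, Clinic N 16/27≈0.593.
All 19 doses of Clinic B fit (value 56) — 27 remain.
Take all of Clinic D (16 doses, value 37) — 11 doses left.
11 doses left: a 11/25 share of Clinic E gives 36×11/25 = 15.84.
Total value = 108.84.

108.84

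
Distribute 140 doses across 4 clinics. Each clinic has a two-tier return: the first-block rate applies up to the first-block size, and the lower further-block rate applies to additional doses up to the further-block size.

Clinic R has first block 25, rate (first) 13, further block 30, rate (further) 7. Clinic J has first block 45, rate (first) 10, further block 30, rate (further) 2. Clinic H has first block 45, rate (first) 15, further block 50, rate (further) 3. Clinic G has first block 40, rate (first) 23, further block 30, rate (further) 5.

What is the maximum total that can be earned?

Treat each block as its own option and order by rate: Clinic G/T1 23 > Clinic H/T1 15 > Clinic R/T1 13 > Clinic J/T1 10 > Clinic R/T2 7 > Clinic G/T2 5 > Clinic H/T2 3 > Clinic J/T2 2.
Clinic G/T1 (23): +40 — 100 left.
Fill Clinic H T1 block (45 at 15) — 55 left.
Fill Clinic R T1 block (25 at 13) — 30 left.
30 remain; put them into Clinic J T1 at 10.
Total = 23×40 + 15×45 + 13×25 + 10×30 = 2220.

2220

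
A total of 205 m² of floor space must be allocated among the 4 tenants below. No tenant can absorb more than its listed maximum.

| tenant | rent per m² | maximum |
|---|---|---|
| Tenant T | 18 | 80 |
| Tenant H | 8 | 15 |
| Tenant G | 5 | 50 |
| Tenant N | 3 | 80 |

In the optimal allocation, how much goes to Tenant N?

Rank by rent per m²: Tenant T 18 > Tenant H 8 > Tenant G 5 > Tenant N 3.
Give Tenant T 80 to hit its cap of 80 → 125 left.
Give Tenant H 15 to hit its cap of 15 → 110 left.
Tenant G takes 50 to reach its cap of 50 → 60 left.
Only 60 left; Tenant N takes them to reach 60.

60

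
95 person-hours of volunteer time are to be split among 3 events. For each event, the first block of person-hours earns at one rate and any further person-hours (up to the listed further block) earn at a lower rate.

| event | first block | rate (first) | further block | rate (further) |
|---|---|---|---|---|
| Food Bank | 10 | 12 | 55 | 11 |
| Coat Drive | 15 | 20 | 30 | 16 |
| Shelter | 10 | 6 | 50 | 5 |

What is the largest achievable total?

Treat each block as its own option and order by rate: Coat Drive/first 20 > Coat Drive/second 16 > Food Bank/first 12 > Food Bank/second 11 > Shelter/first 6 > Shelter/second 5.
Fill Coat Drive first block (15 at 20) → 80 left.
Coat Drive/second (16): +30 → 50 left.
Food Bank/first (12): +10 → 40 left.
Food Bank/second: +40 of 55 at 11; pool empty.
Total = 20×15 + 16×30 + 12×10 + 11×40 = 1340.

1340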